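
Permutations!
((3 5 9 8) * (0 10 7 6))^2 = (0 7)(3 9)(5 8)(6 10) = [7, 1, 2, 9, 4, 8, 10, 0, 5, 3, 6]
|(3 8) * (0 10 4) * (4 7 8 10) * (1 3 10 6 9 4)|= |(0 1 3 6 9 4)(7 8 10)|= 6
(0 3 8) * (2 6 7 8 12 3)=(0 2 6 7 8)(3 12)=[2, 1, 6, 12, 4, 5, 7, 8, 0, 9, 10, 11, 3]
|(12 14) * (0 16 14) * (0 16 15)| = |(0 15)(12 16 14)| = 6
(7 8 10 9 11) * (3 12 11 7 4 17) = (3 12 11 4 17)(7 8 10 9) = [0, 1, 2, 12, 17, 5, 6, 8, 10, 7, 9, 4, 11, 13, 14, 15, 16, 3]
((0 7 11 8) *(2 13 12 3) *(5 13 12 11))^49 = (0 7 5 13 11 8)(2 12 3) = [7, 1, 12, 2, 4, 13, 6, 5, 0, 9, 10, 8, 3, 11]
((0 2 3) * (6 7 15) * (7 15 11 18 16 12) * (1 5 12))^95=(0 3 2)(1 11 5 18 12 16 7)(6 15)=[3, 11, 0, 2, 4, 18, 15, 1, 8, 9, 10, 5, 16, 13, 14, 6, 7, 17, 12]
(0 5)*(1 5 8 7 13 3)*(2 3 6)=(0 8 7 13 6 2 3 1 5)=[8, 5, 3, 1, 4, 0, 2, 13, 7, 9, 10, 11, 12, 6]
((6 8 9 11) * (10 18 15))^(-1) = [0, 1, 2, 3, 4, 5, 11, 7, 6, 8, 15, 9, 12, 13, 14, 18, 16, 17, 10] = (6 11 9 8)(10 15 18)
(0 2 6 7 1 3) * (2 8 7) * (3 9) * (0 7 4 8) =(1 9 3 7)(2 6)(4 8) =[0, 9, 6, 7, 8, 5, 2, 1, 4, 3]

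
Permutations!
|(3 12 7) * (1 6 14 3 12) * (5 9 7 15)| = 20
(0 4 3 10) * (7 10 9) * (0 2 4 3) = (0 3 9 7 10 2 4) = [3, 1, 4, 9, 0, 5, 6, 10, 8, 7, 2]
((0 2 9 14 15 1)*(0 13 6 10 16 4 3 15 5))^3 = [14, 10, 5, 13, 1, 9, 4, 7, 8, 0, 3, 11, 12, 16, 2, 6, 15] = (0 14 2 5 9)(1 10 3 13 16 15 6 4)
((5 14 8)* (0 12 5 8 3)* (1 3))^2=(0 5 1)(3 12 14)=[5, 0, 2, 12, 4, 1, 6, 7, 8, 9, 10, 11, 14, 13, 3]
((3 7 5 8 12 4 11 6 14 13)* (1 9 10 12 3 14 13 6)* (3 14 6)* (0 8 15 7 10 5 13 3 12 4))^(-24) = [0, 4, 2, 13, 3, 1, 7, 5, 8, 11, 6, 10, 12, 15, 14, 9] = (1 4 3 13 15 9 11 10 6 7 5)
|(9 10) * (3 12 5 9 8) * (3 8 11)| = 6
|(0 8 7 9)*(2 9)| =5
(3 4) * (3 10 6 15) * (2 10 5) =[0, 1, 10, 4, 5, 2, 15, 7, 8, 9, 6, 11, 12, 13, 14, 3] =(2 10 6 15 3 4 5)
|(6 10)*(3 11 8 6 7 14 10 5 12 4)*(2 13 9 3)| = 30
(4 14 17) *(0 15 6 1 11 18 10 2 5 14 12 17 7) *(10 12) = (0 15 6 1 11 18 12 17 4 10 2 5 14 7) = [15, 11, 5, 3, 10, 14, 1, 0, 8, 9, 2, 18, 17, 13, 7, 6, 16, 4, 12]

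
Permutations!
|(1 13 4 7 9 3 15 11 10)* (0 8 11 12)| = 12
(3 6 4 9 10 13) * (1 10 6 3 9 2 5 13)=(1 10)(2 5 13 9 6 4)=[0, 10, 5, 3, 2, 13, 4, 7, 8, 6, 1, 11, 12, 9]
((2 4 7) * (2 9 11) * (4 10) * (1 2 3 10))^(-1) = (1 2)(3 11 9 7 4 10) = [0, 2, 1, 11, 10, 5, 6, 4, 8, 7, 3, 9]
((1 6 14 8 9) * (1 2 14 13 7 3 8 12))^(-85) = [0, 8, 13, 12, 4, 5, 9, 14, 1, 6, 10, 11, 3, 2, 7] = (1 8)(2 13)(3 12)(6 9)(7 14)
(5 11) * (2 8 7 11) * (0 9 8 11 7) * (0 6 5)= (0 9 8 6 5 2 11)= [9, 1, 11, 3, 4, 2, 5, 7, 6, 8, 10, 0]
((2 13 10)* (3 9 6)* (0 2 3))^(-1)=[6, 1, 0, 10, 4, 5, 9, 7, 8, 3, 13, 11, 12, 2]=(0 6 9 3 10 13 2)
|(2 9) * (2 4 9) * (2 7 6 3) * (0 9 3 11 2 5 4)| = |(0 9)(2 7 6 11)(3 5 4)| = 12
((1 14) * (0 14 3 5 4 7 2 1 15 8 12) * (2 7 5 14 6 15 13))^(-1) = [12, 2, 13, 1, 5, 4, 0, 7, 15, 9, 10, 11, 8, 14, 3, 6] = (0 12 8 15 6)(1 2 13 14 3)(4 5)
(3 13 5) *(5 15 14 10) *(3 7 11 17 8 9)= [0, 1, 2, 13, 4, 7, 6, 11, 9, 3, 5, 17, 12, 15, 10, 14, 16, 8]= (3 13 15 14 10 5 7 11 17 8 9)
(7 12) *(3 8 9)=(3 8 9)(7 12)=[0, 1, 2, 8, 4, 5, 6, 12, 9, 3, 10, 11, 7]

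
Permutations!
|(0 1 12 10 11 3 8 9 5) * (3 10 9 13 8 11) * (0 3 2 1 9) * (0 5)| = 14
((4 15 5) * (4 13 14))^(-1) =(4 14 13 5 15) =[0, 1, 2, 3, 14, 15, 6, 7, 8, 9, 10, 11, 12, 5, 13, 4]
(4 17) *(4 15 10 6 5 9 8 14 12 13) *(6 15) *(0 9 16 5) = [9, 1, 2, 3, 17, 16, 0, 7, 14, 8, 15, 11, 13, 4, 12, 10, 5, 6] = (0 9 8 14 12 13 4 17 6)(5 16)(10 15)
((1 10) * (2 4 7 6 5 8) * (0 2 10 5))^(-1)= [6, 10, 0, 3, 2, 1, 7, 4, 5, 9, 8]= (0 6 7 4 2)(1 10 8 5)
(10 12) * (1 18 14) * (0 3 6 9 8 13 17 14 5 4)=(0 3 6 9 8 13 17 14 1 18 5 4)(10 12)=[3, 18, 2, 6, 0, 4, 9, 7, 13, 8, 12, 11, 10, 17, 1, 15, 16, 14, 5]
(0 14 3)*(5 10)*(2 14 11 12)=(0 11 12 2 14 3)(5 10)=[11, 1, 14, 0, 4, 10, 6, 7, 8, 9, 5, 12, 2, 13, 3]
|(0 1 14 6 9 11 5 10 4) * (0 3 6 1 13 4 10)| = |(0 13 4 3 6 9 11 5)(1 14)| = 8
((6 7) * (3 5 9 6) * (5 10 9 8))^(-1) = (3 7 6 9 10)(5 8) = [0, 1, 2, 7, 4, 8, 9, 6, 5, 10, 3]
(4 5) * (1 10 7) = (1 10 7)(4 5) = [0, 10, 2, 3, 5, 4, 6, 1, 8, 9, 7]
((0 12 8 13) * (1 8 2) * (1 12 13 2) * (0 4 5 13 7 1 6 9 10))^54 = (13) = [0, 1, 2, 3, 4, 5, 6, 7, 8, 9, 10, 11, 12, 13]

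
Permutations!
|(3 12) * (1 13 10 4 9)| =|(1 13 10 4 9)(3 12)| =10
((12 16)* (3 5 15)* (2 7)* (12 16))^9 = [0, 1, 7, 3, 4, 5, 6, 2, 8, 9, 10, 11, 12, 13, 14, 15, 16] = (16)(2 7)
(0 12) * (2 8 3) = (0 12)(2 8 3) = [12, 1, 8, 2, 4, 5, 6, 7, 3, 9, 10, 11, 0]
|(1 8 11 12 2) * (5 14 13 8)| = |(1 5 14 13 8 11 12 2)| = 8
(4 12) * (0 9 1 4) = (0 9 1 4 12) = [9, 4, 2, 3, 12, 5, 6, 7, 8, 1, 10, 11, 0]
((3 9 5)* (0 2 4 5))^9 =[5, 1, 3, 2, 9, 0, 6, 7, 8, 4] =(0 5)(2 3)(4 9)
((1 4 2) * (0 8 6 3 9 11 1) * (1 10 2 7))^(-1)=[2, 7, 10, 6, 1, 5, 8, 4, 0, 3, 11, 9]=(0 2 10 11 9 3 6 8)(1 7 4)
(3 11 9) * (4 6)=[0, 1, 2, 11, 6, 5, 4, 7, 8, 3, 10, 9]=(3 11 9)(4 6)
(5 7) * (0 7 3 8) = (0 7 5 3 8) = [7, 1, 2, 8, 4, 3, 6, 5, 0]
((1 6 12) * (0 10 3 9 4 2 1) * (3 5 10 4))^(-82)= (0 2 6)(1 12 4)= [2, 12, 6, 3, 1, 5, 0, 7, 8, 9, 10, 11, 4]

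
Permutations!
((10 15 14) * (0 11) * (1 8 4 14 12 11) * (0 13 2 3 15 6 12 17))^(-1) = (0 17 15 3 2 13 11 12 6 10 14 4 8 1) = [17, 0, 13, 2, 8, 5, 10, 7, 1, 9, 14, 12, 6, 11, 4, 3, 16, 15]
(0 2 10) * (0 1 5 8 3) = (0 2 10 1 5 8 3) = [2, 5, 10, 0, 4, 8, 6, 7, 3, 9, 1]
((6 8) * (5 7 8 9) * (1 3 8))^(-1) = [0, 7, 2, 1, 4, 9, 8, 5, 3, 6] = (1 7 5 9 6 8 3)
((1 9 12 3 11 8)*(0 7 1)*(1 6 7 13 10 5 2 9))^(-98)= (0 10 2 12 11)(3 8 13 5 9)= [10, 1, 12, 8, 4, 9, 6, 7, 13, 3, 2, 0, 11, 5]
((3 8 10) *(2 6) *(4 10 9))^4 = (3 10 4 9 8) = [0, 1, 2, 10, 9, 5, 6, 7, 3, 8, 4]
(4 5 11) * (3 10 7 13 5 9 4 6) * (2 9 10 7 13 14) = (2 9 4 10 13 5 11 6 3 7 14) = [0, 1, 9, 7, 10, 11, 3, 14, 8, 4, 13, 6, 12, 5, 2]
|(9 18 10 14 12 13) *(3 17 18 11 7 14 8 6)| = 6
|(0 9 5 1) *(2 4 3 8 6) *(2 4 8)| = |(0 9 5 1)(2 8 6 4 3)| = 20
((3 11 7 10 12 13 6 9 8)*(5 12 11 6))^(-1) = [0, 1, 2, 8, 4, 13, 3, 11, 9, 6, 7, 10, 5, 12] = (3 8 9 6)(5 13 12)(7 11 10)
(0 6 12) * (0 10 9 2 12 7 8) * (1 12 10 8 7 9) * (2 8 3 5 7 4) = (0 6 9 8)(1 12 3 5 7 4 2 10) = [6, 12, 10, 5, 2, 7, 9, 4, 0, 8, 1, 11, 3]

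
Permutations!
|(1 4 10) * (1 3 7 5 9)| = |(1 4 10 3 7 5 9)| = 7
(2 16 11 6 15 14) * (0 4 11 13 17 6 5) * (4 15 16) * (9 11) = (0 15 14 2 4 9 11 5)(6 16 13 17) = [15, 1, 4, 3, 9, 0, 16, 7, 8, 11, 10, 5, 12, 17, 2, 14, 13, 6]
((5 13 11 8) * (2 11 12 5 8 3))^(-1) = (2 3 11)(5 12 13) = [0, 1, 3, 11, 4, 12, 6, 7, 8, 9, 10, 2, 13, 5]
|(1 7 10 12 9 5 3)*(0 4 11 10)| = |(0 4 11 10 12 9 5 3 1 7)| = 10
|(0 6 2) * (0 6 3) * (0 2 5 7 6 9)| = |(0 3 2 9)(5 7 6)| = 12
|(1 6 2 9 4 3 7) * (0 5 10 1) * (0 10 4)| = 10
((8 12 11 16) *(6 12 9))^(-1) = (6 9 8 16 11 12) = [0, 1, 2, 3, 4, 5, 9, 7, 16, 8, 10, 12, 6, 13, 14, 15, 11]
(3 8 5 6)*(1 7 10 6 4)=[0, 7, 2, 8, 1, 4, 3, 10, 5, 9, 6]=(1 7 10 6 3 8 5 4)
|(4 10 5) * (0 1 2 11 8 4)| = |(0 1 2 11 8 4 10 5)| = 8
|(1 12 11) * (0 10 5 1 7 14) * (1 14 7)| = |(0 10 5 14)(1 12 11)| = 12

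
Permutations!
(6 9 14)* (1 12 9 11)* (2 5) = (1 12 9 14 6 11)(2 5) = [0, 12, 5, 3, 4, 2, 11, 7, 8, 14, 10, 1, 9, 13, 6]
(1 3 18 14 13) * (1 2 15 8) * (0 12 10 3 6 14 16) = (0 12 10 3 18 16)(1 6 14 13 2 15 8) = [12, 6, 15, 18, 4, 5, 14, 7, 1, 9, 3, 11, 10, 2, 13, 8, 0, 17, 16]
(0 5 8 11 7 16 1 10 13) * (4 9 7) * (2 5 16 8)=(0 16 1 10 13)(2 5)(4 9 7 8 11)=[16, 10, 5, 3, 9, 2, 6, 8, 11, 7, 13, 4, 12, 0, 14, 15, 1]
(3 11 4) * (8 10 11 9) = (3 9 8 10 11 4) = [0, 1, 2, 9, 3, 5, 6, 7, 10, 8, 11, 4]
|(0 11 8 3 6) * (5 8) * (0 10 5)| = 10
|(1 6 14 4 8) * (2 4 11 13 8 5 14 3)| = |(1 6 3 2 4 5 14 11 13 8)| = 10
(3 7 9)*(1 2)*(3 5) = (1 2)(3 7 9 5) = [0, 2, 1, 7, 4, 3, 6, 9, 8, 5]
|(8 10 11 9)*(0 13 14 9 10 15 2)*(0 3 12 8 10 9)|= 15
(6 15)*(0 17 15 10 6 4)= [17, 1, 2, 3, 0, 5, 10, 7, 8, 9, 6, 11, 12, 13, 14, 4, 16, 15]= (0 17 15 4)(6 10)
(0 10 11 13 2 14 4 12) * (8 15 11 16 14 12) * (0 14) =[10, 1, 12, 3, 8, 5, 6, 7, 15, 9, 16, 13, 14, 2, 4, 11, 0] =(0 10 16)(2 12 14 4 8 15 11 13)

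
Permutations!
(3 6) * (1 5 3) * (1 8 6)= [0, 5, 2, 1, 4, 3, 8, 7, 6]= (1 5 3)(6 8)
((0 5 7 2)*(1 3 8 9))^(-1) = (0 2 7 5)(1 9 8 3) = [2, 9, 7, 1, 4, 0, 6, 5, 3, 8]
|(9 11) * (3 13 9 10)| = |(3 13 9 11 10)| = 5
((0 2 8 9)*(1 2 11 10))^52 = (0 1 9 10 8 11 2) = [1, 9, 0, 3, 4, 5, 6, 7, 11, 10, 8, 2]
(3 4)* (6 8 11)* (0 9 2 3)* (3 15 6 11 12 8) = (0 9 2 15 6 3 4)(8 12) = [9, 1, 15, 4, 0, 5, 3, 7, 12, 2, 10, 11, 8, 13, 14, 6]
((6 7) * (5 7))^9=(7)=[0, 1, 2, 3, 4, 5, 6, 7]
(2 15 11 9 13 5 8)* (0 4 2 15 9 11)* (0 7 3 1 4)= (1 4 2 9 13 5 8 15 7 3)= [0, 4, 9, 1, 2, 8, 6, 3, 15, 13, 10, 11, 12, 5, 14, 7]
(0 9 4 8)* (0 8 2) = (0 9 4 2) = [9, 1, 0, 3, 2, 5, 6, 7, 8, 4]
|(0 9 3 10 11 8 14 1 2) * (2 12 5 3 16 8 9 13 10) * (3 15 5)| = |(0 13 10 11 9 16 8 14 1 12 3 2)(5 15)| = 12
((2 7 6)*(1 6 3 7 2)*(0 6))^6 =(7) =[0, 1, 2, 3, 4, 5, 6, 7]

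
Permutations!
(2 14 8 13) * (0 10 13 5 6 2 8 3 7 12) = (0 10 13 8 5 6 2 14 3 7 12) = [10, 1, 14, 7, 4, 6, 2, 12, 5, 9, 13, 11, 0, 8, 3]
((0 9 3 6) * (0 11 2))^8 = [3, 1, 9, 11, 4, 5, 2, 7, 8, 6, 10, 0] = (0 3 11)(2 9 6)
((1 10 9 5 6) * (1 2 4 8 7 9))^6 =[0, 1, 6, 3, 2, 9, 5, 8, 4, 7, 10] =(10)(2 6 5 9 7 8 4)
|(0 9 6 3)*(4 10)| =4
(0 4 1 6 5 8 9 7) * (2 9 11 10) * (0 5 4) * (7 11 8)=(1 6 4)(2 9 11 10)(5 7)=[0, 6, 9, 3, 1, 7, 4, 5, 8, 11, 2, 10]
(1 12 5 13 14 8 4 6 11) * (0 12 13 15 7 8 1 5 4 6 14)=(0 12 4 14 1 13)(5 15 7 8 6 11)=[12, 13, 2, 3, 14, 15, 11, 8, 6, 9, 10, 5, 4, 0, 1, 7]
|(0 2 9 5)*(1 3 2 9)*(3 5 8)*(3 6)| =|(0 9 8 6 3 2 1 5)| =8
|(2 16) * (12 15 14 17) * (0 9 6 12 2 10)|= 10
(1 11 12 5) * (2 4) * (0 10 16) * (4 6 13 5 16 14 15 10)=(0 4 2 6 13 5 1 11 12 16)(10 14 15)=[4, 11, 6, 3, 2, 1, 13, 7, 8, 9, 14, 12, 16, 5, 15, 10, 0]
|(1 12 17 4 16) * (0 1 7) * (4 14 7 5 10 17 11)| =11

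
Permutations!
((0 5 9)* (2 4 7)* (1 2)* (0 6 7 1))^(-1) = (0 7 6 9 5)(1 4 2) = [7, 4, 1, 3, 2, 0, 9, 6, 8, 5]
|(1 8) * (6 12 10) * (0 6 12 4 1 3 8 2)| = 10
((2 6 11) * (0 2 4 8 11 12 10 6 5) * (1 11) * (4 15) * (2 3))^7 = (0 5 2 3)(1 15 8 11 4)(6 12 10) = [5, 15, 3, 0, 1, 2, 12, 7, 11, 9, 6, 4, 10, 13, 14, 8]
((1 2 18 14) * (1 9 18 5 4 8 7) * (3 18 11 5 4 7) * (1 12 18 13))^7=(18)(1 2 4 8 3 13)=[0, 2, 4, 13, 8, 5, 6, 7, 3, 9, 10, 11, 12, 1, 14, 15, 16, 17, 18]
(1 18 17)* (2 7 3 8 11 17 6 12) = (1 18 6 12 2 7 3 8 11 17) = [0, 18, 7, 8, 4, 5, 12, 3, 11, 9, 10, 17, 2, 13, 14, 15, 16, 1, 6]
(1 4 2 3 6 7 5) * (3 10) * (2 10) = (1 4 10 3 6 7 5) = [0, 4, 2, 6, 10, 1, 7, 5, 8, 9, 3]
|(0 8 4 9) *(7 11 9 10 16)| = 8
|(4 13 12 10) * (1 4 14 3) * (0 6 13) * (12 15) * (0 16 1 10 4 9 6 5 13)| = |(0 5 13 15 12 4 16 1 9 6)(3 10 14)| = 30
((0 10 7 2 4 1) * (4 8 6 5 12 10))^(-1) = (0 1 4)(2 7 10 12 5 6 8) = [1, 4, 7, 3, 0, 6, 8, 10, 2, 9, 12, 11, 5]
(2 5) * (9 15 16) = [0, 1, 5, 3, 4, 2, 6, 7, 8, 15, 10, 11, 12, 13, 14, 16, 9] = (2 5)(9 15 16)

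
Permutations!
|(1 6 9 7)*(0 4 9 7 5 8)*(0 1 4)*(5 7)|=|(1 6 5 8)(4 9 7)|=12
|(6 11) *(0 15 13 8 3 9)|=|(0 15 13 8 3 9)(6 11)|=6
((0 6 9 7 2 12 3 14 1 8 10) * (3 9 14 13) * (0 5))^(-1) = (0 5 10 8 1 14 6)(2 7 9 12)(3 13) = [5, 14, 7, 13, 4, 10, 0, 9, 1, 12, 8, 11, 2, 3, 6]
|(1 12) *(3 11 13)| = 6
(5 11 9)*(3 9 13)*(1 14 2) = (1 14 2)(3 9 5 11 13) = [0, 14, 1, 9, 4, 11, 6, 7, 8, 5, 10, 13, 12, 3, 2]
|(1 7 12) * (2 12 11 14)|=6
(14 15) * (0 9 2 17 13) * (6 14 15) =[9, 1, 17, 3, 4, 5, 14, 7, 8, 2, 10, 11, 12, 0, 6, 15, 16, 13] =(0 9 2 17 13)(6 14)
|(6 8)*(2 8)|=3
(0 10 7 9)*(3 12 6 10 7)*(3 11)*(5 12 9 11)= [7, 1, 2, 9, 4, 12, 10, 11, 8, 0, 5, 3, 6]= (0 7 11 3 9)(5 12 6 10)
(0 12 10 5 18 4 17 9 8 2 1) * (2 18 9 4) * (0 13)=(0 12 10 5 9 8 18 2 1 13)(4 17)=[12, 13, 1, 3, 17, 9, 6, 7, 18, 8, 5, 11, 10, 0, 14, 15, 16, 4, 2]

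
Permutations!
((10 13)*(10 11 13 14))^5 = (10 14)(11 13) = [0, 1, 2, 3, 4, 5, 6, 7, 8, 9, 14, 13, 12, 11, 10]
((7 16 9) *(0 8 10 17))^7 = (0 17 10 8)(7 16 9) = [17, 1, 2, 3, 4, 5, 6, 16, 0, 7, 8, 11, 12, 13, 14, 15, 9, 10]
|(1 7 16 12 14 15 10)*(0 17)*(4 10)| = |(0 17)(1 7 16 12 14 15 4 10)| = 8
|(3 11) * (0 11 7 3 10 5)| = |(0 11 10 5)(3 7)| = 4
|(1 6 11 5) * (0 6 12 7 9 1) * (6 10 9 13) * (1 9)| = |(0 10 1 12 7 13 6 11 5)| = 9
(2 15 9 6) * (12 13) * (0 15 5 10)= (0 15 9 6 2 5 10)(12 13)= [15, 1, 5, 3, 4, 10, 2, 7, 8, 6, 0, 11, 13, 12, 14, 9]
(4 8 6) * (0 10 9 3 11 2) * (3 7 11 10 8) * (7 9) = [8, 1, 0, 10, 3, 5, 4, 11, 6, 9, 7, 2] = (0 8 6 4 3 10 7 11 2)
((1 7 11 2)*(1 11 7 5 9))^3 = (2 11) = [0, 1, 11, 3, 4, 5, 6, 7, 8, 9, 10, 2]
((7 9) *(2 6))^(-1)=(2 6)(7 9)=[0, 1, 6, 3, 4, 5, 2, 9, 8, 7]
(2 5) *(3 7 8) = (2 5)(3 7 8) = [0, 1, 5, 7, 4, 2, 6, 8, 3]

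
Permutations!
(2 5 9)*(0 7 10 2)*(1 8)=(0 7 10 2 5 9)(1 8)=[7, 8, 5, 3, 4, 9, 6, 10, 1, 0, 2]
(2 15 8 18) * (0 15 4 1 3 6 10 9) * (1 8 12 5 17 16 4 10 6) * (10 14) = (0 15 12 5 17 16 4 8 18 2 14 10 9)(1 3) = [15, 3, 14, 1, 8, 17, 6, 7, 18, 0, 9, 11, 5, 13, 10, 12, 4, 16, 2]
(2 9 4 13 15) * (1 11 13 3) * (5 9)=(1 11 13 15 2 5 9 4 3)=[0, 11, 5, 1, 3, 9, 6, 7, 8, 4, 10, 13, 12, 15, 14, 2]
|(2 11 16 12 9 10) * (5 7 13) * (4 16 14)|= 24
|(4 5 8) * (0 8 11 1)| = 6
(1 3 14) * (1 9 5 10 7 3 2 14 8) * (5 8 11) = (1 2 14 9 8)(3 11 5 10 7) = [0, 2, 14, 11, 4, 10, 6, 3, 1, 8, 7, 5, 12, 13, 9]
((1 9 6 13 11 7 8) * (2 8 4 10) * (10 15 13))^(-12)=(4 11 15 7 13)=[0, 1, 2, 3, 11, 5, 6, 13, 8, 9, 10, 15, 12, 4, 14, 7]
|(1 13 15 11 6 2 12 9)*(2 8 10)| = |(1 13 15 11 6 8 10 2 12 9)| = 10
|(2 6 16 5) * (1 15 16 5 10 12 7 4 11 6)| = |(1 15 16 10 12 7 4 11 6 5 2)| = 11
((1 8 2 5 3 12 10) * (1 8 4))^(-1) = (1 4)(2 8 10 12 3 5) = [0, 4, 8, 5, 1, 2, 6, 7, 10, 9, 12, 11, 3]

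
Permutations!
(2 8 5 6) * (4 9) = (2 8 5 6)(4 9) = [0, 1, 8, 3, 9, 6, 2, 7, 5, 4]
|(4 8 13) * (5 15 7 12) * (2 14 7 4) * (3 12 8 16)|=|(2 14 7 8 13)(3 12 5 15 4 16)|=30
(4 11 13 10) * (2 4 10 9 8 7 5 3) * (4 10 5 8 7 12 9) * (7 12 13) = [0, 1, 10, 2, 11, 3, 6, 8, 13, 12, 5, 7, 9, 4] = (2 10 5 3)(4 11 7 8 13)(9 12)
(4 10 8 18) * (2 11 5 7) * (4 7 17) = (2 11 5 17 4 10 8 18 7) = [0, 1, 11, 3, 10, 17, 6, 2, 18, 9, 8, 5, 12, 13, 14, 15, 16, 4, 7]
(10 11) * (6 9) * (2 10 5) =(2 10 11 5)(6 9) =[0, 1, 10, 3, 4, 2, 9, 7, 8, 6, 11, 5]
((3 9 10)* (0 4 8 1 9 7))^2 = (0 8 9 3)(1 10 7 4) = [8, 10, 2, 0, 1, 5, 6, 4, 9, 3, 7]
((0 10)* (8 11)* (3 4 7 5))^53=(0 10)(3 4 7 5)(8 11)=[10, 1, 2, 4, 7, 3, 6, 5, 11, 9, 0, 8]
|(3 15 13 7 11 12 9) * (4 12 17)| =9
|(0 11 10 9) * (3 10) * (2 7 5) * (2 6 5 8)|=|(0 11 3 10 9)(2 7 8)(5 6)|=30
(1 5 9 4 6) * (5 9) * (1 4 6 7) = (1 9 6 4 7) = [0, 9, 2, 3, 7, 5, 4, 1, 8, 6]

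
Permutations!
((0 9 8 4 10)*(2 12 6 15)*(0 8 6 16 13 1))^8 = (0 1 13 16 12 2 15 6 9)(4 8 10) = [1, 13, 15, 3, 8, 5, 9, 7, 10, 0, 4, 11, 2, 16, 14, 6, 12]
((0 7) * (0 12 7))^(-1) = [0, 1, 2, 3, 4, 5, 6, 12, 8, 9, 10, 11, 7] = (7 12)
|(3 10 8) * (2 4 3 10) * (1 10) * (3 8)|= |(1 10 3 2 4 8)|= 6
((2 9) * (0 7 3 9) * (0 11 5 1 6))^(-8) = [7, 6, 11, 9, 4, 1, 0, 3, 8, 2, 10, 5] = (0 7 3 9 2 11 5 1 6)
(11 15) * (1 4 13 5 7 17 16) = [0, 4, 2, 3, 13, 7, 6, 17, 8, 9, 10, 15, 12, 5, 14, 11, 1, 16] = (1 4 13 5 7 17 16)(11 15)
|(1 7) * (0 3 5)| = 6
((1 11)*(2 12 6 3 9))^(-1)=[0, 11, 9, 6, 4, 5, 12, 7, 8, 3, 10, 1, 2]=(1 11)(2 9 3 6 12)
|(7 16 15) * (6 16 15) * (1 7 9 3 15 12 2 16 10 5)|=|(1 7 12 2 16 6 10 5)(3 15 9)|=24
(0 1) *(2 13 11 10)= (0 1)(2 13 11 10)= [1, 0, 13, 3, 4, 5, 6, 7, 8, 9, 2, 10, 12, 11]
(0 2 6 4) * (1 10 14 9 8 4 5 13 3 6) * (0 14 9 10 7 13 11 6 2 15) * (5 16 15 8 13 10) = [8, 7, 1, 2, 14, 11, 16, 10, 4, 13, 9, 6, 12, 3, 5, 0, 15] = (0 8 4 14 5 11 6 16 15)(1 7 10 9 13 3 2)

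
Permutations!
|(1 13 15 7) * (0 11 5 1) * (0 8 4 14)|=|(0 11 5 1 13 15 7 8 4 14)|=10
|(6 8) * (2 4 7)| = 6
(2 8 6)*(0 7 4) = (0 7 4)(2 8 6) = [7, 1, 8, 3, 0, 5, 2, 4, 6]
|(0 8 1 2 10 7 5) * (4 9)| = |(0 8 1 2 10 7 5)(4 9)| = 14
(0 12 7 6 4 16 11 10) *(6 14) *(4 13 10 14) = (0 12 7 4 16 11 14 6 13 10) = [12, 1, 2, 3, 16, 5, 13, 4, 8, 9, 0, 14, 7, 10, 6, 15, 11]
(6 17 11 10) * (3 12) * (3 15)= (3 12 15)(6 17 11 10)= [0, 1, 2, 12, 4, 5, 17, 7, 8, 9, 6, 10, 15, 13, 14, 3, 16, 11]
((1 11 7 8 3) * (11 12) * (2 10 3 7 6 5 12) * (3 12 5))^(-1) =[0, 3, 1, 6, 4, 5, 11, 8, 7, 9, 2, 12, 10] =(1 3 6 11 12 10 2)(7 8)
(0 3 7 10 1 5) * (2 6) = (0 3 7 10 1 5)(2 6) = [3, 5, 6, 7, 4, 0, 2, 10, 8, 9, 1]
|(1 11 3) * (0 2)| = |(0 2)(1 11 3)| = 6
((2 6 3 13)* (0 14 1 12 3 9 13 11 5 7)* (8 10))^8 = (14) = [0, 1, 2, 3, 4, 5, 6, 7, 8, 9, 10, 11, 12, 13, 14]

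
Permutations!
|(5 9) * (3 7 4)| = |(3 7 4)(5 9)| = 6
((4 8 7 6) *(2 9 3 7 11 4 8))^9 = (2 9 3 7 6 8 11 4) = [0, 1, 9, 7, 2, 5, 8, 6, 11, 3, 10, 4]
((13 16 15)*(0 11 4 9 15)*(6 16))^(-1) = (0 16 6 13 15 9 4 11) = [16, 1, 2, 3, 11, 5, 13, 7, 8, 4, 10, 0, 12, 15, 14, 9, 6]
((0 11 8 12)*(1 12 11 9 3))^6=(0 9 3 1 12)=[9, 12, 2, 1, 4, 5, 6, 7, 8, 3, 10, 11, 0]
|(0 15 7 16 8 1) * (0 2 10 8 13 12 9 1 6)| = 12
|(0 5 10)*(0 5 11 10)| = 4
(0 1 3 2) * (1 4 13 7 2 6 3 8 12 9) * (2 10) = (0 4 13 7 10 2)(1 8 12 9)(3 6) = [4, 8, 0, 6, 13, 5, 3, 10, 12, 1, 2, 11, 9, 7]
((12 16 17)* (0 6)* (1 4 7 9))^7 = [6, 9, 2, 3, 1, 5, 0, 4, 8, 7, 10, 11, 16, 13, 14, 15, 17, 12] = (0 6)(1 9 7 4)(12 16 17)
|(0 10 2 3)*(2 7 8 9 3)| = |(0 10 7 8 9 3)| = 6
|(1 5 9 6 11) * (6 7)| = |(1 5 9 7 6 11)| = 6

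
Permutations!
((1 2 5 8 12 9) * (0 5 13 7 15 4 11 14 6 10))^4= (0 9 7 14 5 1 15 6 8 2 4 10 12 13 11)= [9, 15, 4, 3, 10, 1, 8, 14, 2, 7, 12, 0, 13, 11, 5, 6]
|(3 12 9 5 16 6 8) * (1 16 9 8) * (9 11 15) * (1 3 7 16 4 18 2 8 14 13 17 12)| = |(1 4 18 2 8 7 16 6 3)(5 11 15 9)(12 14 13 17)| = 36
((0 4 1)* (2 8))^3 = (2 8) = [0, 1, 8, 3, 4, 5, 6, 7, 2]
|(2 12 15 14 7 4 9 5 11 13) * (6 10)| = 10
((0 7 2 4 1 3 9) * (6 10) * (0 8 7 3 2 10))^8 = (0 3 9 8 7 10 6)(1 4 2) = [3, 4, 1, 9, 2, 5, 0, 10, 7, 8, 6]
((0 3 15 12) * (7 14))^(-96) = (15) = [0, 1, 2, 3, 4, 5, 6, 7, 8, 9, 10, 11, 12, 13, 14, 15]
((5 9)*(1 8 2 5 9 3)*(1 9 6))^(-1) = (1 6 9 3 5 2 8) = [0, 6, 8, 5, 4, 2, 9, 7, 1, 3]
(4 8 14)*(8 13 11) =(4 13 11 8 14) =[0, 1, 2, 3, 13, 5, 6, 7, 14, 9, 10, 8, 12, 11, 4]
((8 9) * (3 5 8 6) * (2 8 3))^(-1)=(2 6 9 8)(3 5)=[0, 1, 6, 5, 4, 3, 9, 7, 2, 8]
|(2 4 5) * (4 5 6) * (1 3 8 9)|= 4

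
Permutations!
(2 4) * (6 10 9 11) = (2 4)(6 10 9 11) = [0, 1, 4, 3, 2, 5, 10, 7, 8, 11, 9, 6]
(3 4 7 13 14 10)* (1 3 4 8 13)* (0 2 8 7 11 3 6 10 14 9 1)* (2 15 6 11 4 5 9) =(0 15 6 10 5 9 1 11 3 7)(2 8 13) =[15, 11, 8, 7, 4, 9, 10, 0, 13, 1, 5, 3, 12, 2, 14, 6]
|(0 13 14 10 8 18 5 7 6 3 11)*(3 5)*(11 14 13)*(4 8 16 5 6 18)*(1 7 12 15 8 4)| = |(0 11)(1 7 18 3 14 10 16 5 12 15 8)| = 22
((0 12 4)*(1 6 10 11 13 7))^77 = [4, 7, 2, 3, 12, 5, 1, 13, 8, 9, 6, 10, 0, 11] = (0 4 12)(1 7 13 11 10 6)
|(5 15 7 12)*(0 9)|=|(0 9)(5 15 7 12)|=4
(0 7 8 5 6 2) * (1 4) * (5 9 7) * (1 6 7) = (0 5 7 8 9 1 4 6 2) = [5, 4, 0, 3, 6, 7, 2, 8, 9, 1]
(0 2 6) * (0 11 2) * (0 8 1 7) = (0 8 1 7)(2 6 11) = [8, 7, 6, 3, 4, 5, 11, 0, 1, 9, 10, 2]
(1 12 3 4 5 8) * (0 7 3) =(0 7 3 4 5 8 1 12) =[7, 12, 2, 4, 5, 8, 6, 3, 1, 9, 10, 11, 0]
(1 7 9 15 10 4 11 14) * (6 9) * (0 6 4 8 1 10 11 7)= [6, 0, 2, 3, 7, 5, 9, 4, 1, 15, 8, 14, 12, 13, 10, 11]= (0 6 9 15 11 14 10 8 1)(4 7)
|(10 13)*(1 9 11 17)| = 4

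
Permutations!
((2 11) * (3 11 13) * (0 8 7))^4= (13)(0 8 7)= [8, 1, 2, 3, 4, 5, 6, 0, 7, 9, 10, 11, 12, 13]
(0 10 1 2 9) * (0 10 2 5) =[2, 5, 9, 3, 4, 0, 6, 7, 8, 10, 1] =(0 2 9 10 1 5)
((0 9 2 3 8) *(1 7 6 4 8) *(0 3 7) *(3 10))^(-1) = (0 1 3 10 8 4 6 7 2 9) = [1, 3, 9, 10, 6, 5, 7, 2, 4, 0, 8]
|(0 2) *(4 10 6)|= 6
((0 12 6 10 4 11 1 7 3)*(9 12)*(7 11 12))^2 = [7, 1, 2, 9, 6, 5, 4, 0, 8, 3, 12, 11, 10] = (0 7)(3 9)(4 6)(10 12)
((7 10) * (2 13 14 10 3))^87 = (2 10)(3 14)(7 13) = [0, 1, 10, 14, 4, 5, 6, 13, 8, 9, 2, 11, 12, 7, 3]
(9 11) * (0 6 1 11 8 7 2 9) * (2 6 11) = [11, 2, 9, 3, 4, 5, 1, 6, 7, 8, 10, 0] = (0 11)(1 2 9 8 7 6)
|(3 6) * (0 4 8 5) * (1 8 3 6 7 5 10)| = 15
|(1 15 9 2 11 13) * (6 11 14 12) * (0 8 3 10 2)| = |(0 8 3 10 2 14 12 6 11 13 1 15 9)| = 13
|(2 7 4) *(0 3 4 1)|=|(0 3 4 2 7 1)|=6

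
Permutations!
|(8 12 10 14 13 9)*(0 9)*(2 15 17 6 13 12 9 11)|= |(0 11 2 15 17 6 13)(8 9)(10 14 12)|= 42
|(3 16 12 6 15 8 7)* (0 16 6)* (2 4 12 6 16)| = |(0 2 4 12)(3 16 6 15 8 7)| = 12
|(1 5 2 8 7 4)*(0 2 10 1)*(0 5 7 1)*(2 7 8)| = |(0 7 4 5 10)(1 8)| = 10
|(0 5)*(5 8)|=|(0 8 5)|=3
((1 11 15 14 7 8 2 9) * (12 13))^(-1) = (1 9 2 8 7 14 15 11)(12 13) = [0, 9, 8, 3, 4, 5, 6, 14, 7, 2, 10, 1, 13, 12, 15, 11]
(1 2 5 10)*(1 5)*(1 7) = (1 2 7)(5 10) = [0, 2, 7, 3, 4, 10, 6, 1, 8, 9, 5]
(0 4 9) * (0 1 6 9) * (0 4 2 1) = [2, 6, 1, 3, 4, 5, 9, 7, 8, 0] = (0 2 1 6 9)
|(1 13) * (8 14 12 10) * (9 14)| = 10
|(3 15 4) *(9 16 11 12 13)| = |(3 15 4)(9 16 11 12 13)| = 15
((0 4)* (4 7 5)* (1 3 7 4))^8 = (7) = [0, 1, 2, 3, 4, 5, 6, 7]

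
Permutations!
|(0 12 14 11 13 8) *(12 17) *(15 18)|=|(0 17 12 14 11 13 8)(15 18)|=14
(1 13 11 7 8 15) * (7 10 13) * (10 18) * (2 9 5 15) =(1 7 8 2 9 5 15)(10 13 11 18) =[0, 7, 9, 3, 4, 15, 6, 8, 2, 5, 13, 18, 12, 11, 14, 1, 16, 17, 10]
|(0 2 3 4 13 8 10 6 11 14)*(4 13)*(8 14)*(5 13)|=|(0 2 3 5 13 14)(6 11 8 10)|=12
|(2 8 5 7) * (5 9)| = |(2 8 9 5 7)| = 5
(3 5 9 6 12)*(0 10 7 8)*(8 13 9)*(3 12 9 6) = (0 10 7 13 6 9 3 5 8) = [10, 1, 2, 5, 4, 8, 9, 13, 0, 3, 7, 11, 12, 6]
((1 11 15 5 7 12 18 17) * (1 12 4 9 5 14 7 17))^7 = (1 5 14 18 9 15 12 4 11 17 7) = [0, 5, 2, 3, 11, 14, 6, 1, 8, 15, 10, 17, 4, 13, 18, 12, 16, 7, 9]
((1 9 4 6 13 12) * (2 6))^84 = (13) = [0, 1, 2, 3, 4, 5, 6, 7, 8, 9, 10, 11, 12, 13]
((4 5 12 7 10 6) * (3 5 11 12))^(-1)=[0, 1, 2, 5, 6, 3, 10, 12, 8, 9, 7, 4, 11]=(3 5)(4 6 10 7 12 11)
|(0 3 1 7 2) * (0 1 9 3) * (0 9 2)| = 6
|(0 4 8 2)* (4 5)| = 5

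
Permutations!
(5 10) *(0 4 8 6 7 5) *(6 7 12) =(0 4 8 7 5 10)(6 12) =[4, 1, 2, 3, 8, 10, 12, 5, 7, 9, 0, 11, 6]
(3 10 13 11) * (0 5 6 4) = [5, 1, 2, 10, 0, 6, 4, 7, 8, 9, 13, 3, 12, 11] = (0 5 6 4)(3 10 13 11)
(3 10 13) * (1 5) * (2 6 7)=(1 5)(2 6 7)(3 10 13)=[0, 5, 6, 10, 4, 1, 7, 2, 8, 9, 13, 11, 12, 3]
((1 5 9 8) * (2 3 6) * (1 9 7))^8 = (9)(1 7 5)(2 6 3) = [0, 7, 6, 2, 4, 1, 3, 5, 8, 9]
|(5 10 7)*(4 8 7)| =5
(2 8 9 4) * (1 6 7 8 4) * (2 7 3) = (1 6 3 2 4 7 8 9) = [0, 6, 4, 2, 7, 5, 3, 8, 9, 1]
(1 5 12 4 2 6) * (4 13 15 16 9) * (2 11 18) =(1 5 12 13 15 16 9 4 11 18 2 6) =[0, 5, 6, 3, 11, 12, 1, 7, 8, 4, 10, 18, 13, 15, 14, 16, 9, 17, 2]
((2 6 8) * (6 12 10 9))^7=(2 12 10 9 6 8)=[0, 1, 12, 3, 4, 5, 8, 7, 2, 6, 9, 11, 10]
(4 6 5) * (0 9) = (0 9)(4 6 5) = [9, 1, 2, 3, 6, 4, 5, 7, 8, 0]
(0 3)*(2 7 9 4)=(0 3)(2 7 9 4)=[3, 1, 7, 0, 2, 5, 6, 9, 8, 4]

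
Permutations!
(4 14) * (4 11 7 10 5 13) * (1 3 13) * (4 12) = (1 3 13 12 4 14 11 7 10 5) = [0, 3, 2, 13, 14, 1, 6, 10, 8, 9, 5, 7, 4, 12, 11]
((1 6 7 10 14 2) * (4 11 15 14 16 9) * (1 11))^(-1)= (1 4 9 16 10 7 6)(2 14 15 11)= [0, 4, 14, 3, 9, 5, 1, 6, 8, 16, 7, 2, 12, 13, 15, 11, 10]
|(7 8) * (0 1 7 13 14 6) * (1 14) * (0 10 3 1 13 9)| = 9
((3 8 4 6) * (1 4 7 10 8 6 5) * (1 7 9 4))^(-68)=(4 8 7)(5 9 10)=[0, 1, 2, 3, 8, 9, 6, 4, 7, 10, 5]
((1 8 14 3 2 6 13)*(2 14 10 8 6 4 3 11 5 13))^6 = (1 11 4)(2 13 14)(3 6 5) = [0, 11, 13, 6, 1, 3, 5, 7, 8, 9, 10, 4, 12, 14, 2]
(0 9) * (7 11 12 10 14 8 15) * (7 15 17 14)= (0 9)(7 11 12 10)(8 17 14)= [9, 1, 2, 3, 4, 5, 6, 11, 17, 0, 7, 12, 10, 13, 8, 15, 16, 14]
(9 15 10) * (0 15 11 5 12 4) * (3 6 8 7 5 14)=(0 15 10 9 11 14 3 6 8 7 5 12 4)=[15, 1, 2, 6, 0, 12, 8, 5, 7, 11, 9, 14, 4, 13, 3, 10]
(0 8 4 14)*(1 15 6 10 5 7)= (0 8 4 14)(1 15 6 10 5 7)= [8, 15, 2, 3, 14, 7, 10, 1, 4, 9, 5, 11, 12, 13, 0, 6]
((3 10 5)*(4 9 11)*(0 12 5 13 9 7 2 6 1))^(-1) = (0 1 6 2 7 4 11 9 13 10 3 5 12) = [1, 6, 7, 5, 11, 12, 2, 4, 8, 13, 3, 9, 0, 10]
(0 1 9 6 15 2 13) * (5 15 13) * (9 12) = (0 1 12 9 6 13)(2 5 15) = [1, 12, 5, 3, 4, 15, 13, 7, 8, 6, 10, 11, 9, 0, 14, 2]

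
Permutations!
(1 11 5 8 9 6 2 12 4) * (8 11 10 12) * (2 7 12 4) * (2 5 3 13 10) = (1 2 8 9 6 7 12 5 11 3 13 10 4) = [0, 2, 8, 13, 1, 11, 7, 12, 9, 6, 4, 3, 5, 10]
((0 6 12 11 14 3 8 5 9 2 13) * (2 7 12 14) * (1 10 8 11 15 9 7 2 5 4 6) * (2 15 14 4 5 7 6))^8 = [13, 0, 4, 12, 6, 8, 5, 3, 10, 9, 1, 14, 11, 2, 7, 15] = (15)(0 13 2 4 6 5 8 10 1)(3 12 11 14 7)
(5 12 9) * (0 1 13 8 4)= (0 1 13 8 4)(5 12 9)= [1, 13, 2, 3, 0, 12, 6, 7, 4, 5, 10, 11, 9, 8]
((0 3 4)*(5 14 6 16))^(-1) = (0 4 3)(5 16 6 14) = [4, 1, 2, 0, 3, 16, 14, 7, 8, 9, 10, 11, 12, 13, 5, 15, 6]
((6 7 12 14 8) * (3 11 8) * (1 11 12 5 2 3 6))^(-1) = [0, 8, 5, 2, 4, 7, 14, 6, 11, 9, 10, 1, 3, 13, 12] = (1 8 11)(2 5 7 6 14 12 3)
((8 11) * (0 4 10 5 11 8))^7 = [10, 1, 2, 3, 5, 0, 6, 7, 8, 9, 11, 4] = (0 10 11 4 5)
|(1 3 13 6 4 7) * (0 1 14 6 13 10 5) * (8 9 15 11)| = |(0 1 3 10 5)(4 7 14 6)(8 9 15 11)| = 20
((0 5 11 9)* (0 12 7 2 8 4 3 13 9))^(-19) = (0 11 5)(2 9 4 7 13 8 12 3) = [11, 1, 9, 2, 7, 0, 6, 13, 12, 4, 10, 5, 3, 8]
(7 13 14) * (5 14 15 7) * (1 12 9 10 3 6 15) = (1 12 9 10 3 6 15 7 13)(5 14) = [0, 12, 2, 6, 4, 14, 15, 13, 8, 10, 3, 11, 9, 1, 5, 7]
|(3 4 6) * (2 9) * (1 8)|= 6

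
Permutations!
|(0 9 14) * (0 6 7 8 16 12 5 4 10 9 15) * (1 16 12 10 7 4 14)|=28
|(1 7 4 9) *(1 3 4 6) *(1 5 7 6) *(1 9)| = 7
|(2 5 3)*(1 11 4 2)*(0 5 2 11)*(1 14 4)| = 7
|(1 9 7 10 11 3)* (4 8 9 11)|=15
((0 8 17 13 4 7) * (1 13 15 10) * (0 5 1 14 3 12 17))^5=[8, 1, 2, 14, 4, 5, 6, 7, 0, 9, 15, 11, 3, 13, 10, 17, 16, 12]=(0 8)(3 14 10 15 17 12)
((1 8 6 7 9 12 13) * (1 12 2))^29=(1 2 9 7 6 8)(12 13)=[0, 2, 9, 3, 4, 5, 8, 6, 1, 7, 10, 11, 13, 12]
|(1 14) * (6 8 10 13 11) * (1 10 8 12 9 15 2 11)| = 12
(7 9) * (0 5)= [5, 1, 2, 3, 4, 0, 6, 9, 8, 7]= (0 5)(7 9)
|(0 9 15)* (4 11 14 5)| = |(0 9 15)(4 11 14 5)| = 12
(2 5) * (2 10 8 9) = (2 5 10 8 9) = [0, 1, 5, 3, 4, 10, 6, 7, 9, 2, 8]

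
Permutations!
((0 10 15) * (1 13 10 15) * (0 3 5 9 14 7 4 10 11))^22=(0 13 10 7 9 3)(1 4 14 5 15 11)=[13, 4, 2, 0, 14, 15, 6, 9, 8, 3, 7, 1, 12, 10, 5, 11]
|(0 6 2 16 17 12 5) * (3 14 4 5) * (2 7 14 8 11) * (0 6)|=|(2 16 17 12 3 8 11)(4 5 6 7 14)|=35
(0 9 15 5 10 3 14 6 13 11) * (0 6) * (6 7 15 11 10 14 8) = (0 9 11 7 15 5 14)(3 8 6 13 10) = [9, 1, 2, 8, 4, 14, 13, 15, 6, 11, 3, 7, 12, 10, 0, 5]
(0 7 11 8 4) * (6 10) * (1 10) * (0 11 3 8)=(0 7 3 8 4 11)(1 10 6)=[7, 10, 2, 8, 11, 5, 1, 3, 4, 9, 6, 0]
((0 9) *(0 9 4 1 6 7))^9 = [7, 4, 2, 3, 0, 5, 1, 6, 8, 9] = (9)(0 7 6 1 4)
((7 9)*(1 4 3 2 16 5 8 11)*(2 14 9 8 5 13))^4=(1 9)(2 16 13)(3 8)(4 7)(11 14)=[0, 9, 16, 8, 7, 5, 6, 4, 3, 1, 10, 14, 12, 2, 11, 15, 13]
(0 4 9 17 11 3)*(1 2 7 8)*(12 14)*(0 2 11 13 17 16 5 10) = (0 4 9 16 5 10)(1 11 3 2 7 8)(12 14)(13 17) = [4, 11, 7, 2, 9, 10, 6, 8, 1, 16, 0, 3, 14, 17, 12, 15, 5, 13]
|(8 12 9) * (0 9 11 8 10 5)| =|(0 9 10 5)(8 12 11)| =12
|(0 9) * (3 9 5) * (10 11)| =4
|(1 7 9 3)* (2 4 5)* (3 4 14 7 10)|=6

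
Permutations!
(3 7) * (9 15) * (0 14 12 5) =[14, 1, 2, 7, 4, 0, 6, 3, 8, 15, 10, 11, 5, 13, 12, 9] =(0 14 12 5)(3 7)(9 15)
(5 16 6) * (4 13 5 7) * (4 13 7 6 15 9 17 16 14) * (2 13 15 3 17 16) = (2 13 5 14 4 7 15 9 16 3 17) = [0, 1, 13, 17, 7, 14, 6, 15, 8, 16, 10, 11, 12, 5, 4, 9, 3, 2]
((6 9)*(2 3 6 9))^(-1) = (9)(2 6 3) = [0, 1, 6, 2, 4, 5, 3, 7, 8, 9]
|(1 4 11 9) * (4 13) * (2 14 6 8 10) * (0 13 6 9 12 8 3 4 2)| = |(0 13 2 14 9 1 6 3 4 11 12 8 10)| = 13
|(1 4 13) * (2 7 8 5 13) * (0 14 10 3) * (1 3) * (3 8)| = |(0 14 10 1 4 2 7 3)(5 13 8)| = 24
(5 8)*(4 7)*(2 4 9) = (2 4 7 9)(5 8) = [0, 1, 4, 3, 7, 8, 6, 9, 5, 2]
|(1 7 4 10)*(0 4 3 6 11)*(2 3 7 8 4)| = |(0 2 3 6 11)(1 8 4 10)| = 20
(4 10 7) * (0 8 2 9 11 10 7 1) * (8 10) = [10, 0, 9, 3, 7, 5, 6, 4, 2, 11, 1, 8] = (0 10 1)(2 9 11 8)(4 7)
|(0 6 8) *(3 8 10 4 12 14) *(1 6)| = |(0 1 6 10 4 12 14 3 8)| = 9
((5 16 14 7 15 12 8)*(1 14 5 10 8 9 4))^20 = (16)(1 4 9 12 15 7 14) = [0, 4, 2, 3, 9, 5, 6, 14, 8, 12, 10, 11, 15, 13, 1, 7, 16]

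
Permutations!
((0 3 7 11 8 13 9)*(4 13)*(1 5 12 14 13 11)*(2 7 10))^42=(0 13 12 1 2 3 9 14 5 7 10)=[13, 2, 3, 9, 4, 7, 6, 10, 8, 14, 0, 11, 1, 12, 5]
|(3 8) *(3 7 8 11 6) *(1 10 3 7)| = |(1 10 3 11 6 7 8)| = 7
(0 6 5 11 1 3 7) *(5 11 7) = (0 6 11 1 3 5 7) = [6, 3, 2, 5, 4, 7, 11, 0, 8, 9, 10, 1]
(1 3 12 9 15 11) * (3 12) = (1 12 9 15 11) = [0, 12, 2, 3, 4, 5, 6, 7, 8, 15, 10, 1, 9, 13, 14, 11]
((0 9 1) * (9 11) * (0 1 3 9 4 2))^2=(0 4)(2 11)=[4, 1, 11, 3, 0, 5, 6, 7, 8, 9, 10, 2]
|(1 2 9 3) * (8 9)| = 5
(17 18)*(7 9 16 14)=(7 9 16 14)(17 18)=[0, 1, 2, 3, 4, 5, 6, 9, 8, 16, 10, 11, 12, 13, 7, 15, 14, 18, 17]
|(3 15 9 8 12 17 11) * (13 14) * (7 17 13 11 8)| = |(3 15 9 7 17 8 12 13 14 11)| = 10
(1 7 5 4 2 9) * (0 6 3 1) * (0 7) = (0 6 3 1)(2 9 7 5 4) = [6, 0, 9, 1, 2, 4, 3, 5, 8, 7]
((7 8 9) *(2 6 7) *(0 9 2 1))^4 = (0 9 1) = [9, 0, 2, 3, 4, 5, 6, 7, 8, 1]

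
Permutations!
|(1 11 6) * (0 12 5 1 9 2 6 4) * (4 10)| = 21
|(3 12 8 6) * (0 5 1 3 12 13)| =15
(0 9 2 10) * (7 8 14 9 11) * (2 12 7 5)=(0 11 5 2 10)(7 8 14 9 12)=[11, 1, 10, 3, 4, 2, 6, 8, 14, 12, 0, 5, 7, 13, 9]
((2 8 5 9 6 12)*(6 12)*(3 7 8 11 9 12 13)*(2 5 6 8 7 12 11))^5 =[0, 1, 2, 13, 4, 12, 8, 7, 6, 11, 10, 5, 3, 9] =(3 13 9 11 5 12)(6 8)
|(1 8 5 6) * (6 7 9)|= |(1 8 5 7 9 6)|= 6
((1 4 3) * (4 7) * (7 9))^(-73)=[0, 7, 2, 9, 1, 5, 6, 3, 8, 4]=(1 7 3 9 4)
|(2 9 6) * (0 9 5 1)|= |(0 9 6 2 5 1)|= 6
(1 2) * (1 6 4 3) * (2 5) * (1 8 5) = (2 6 4 3 8 5) = [0, 1, 6, 8, 3, 2, 4, 7, 5]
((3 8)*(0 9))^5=(0 9)(3 8)=[9, 1, 2, 8, 4, 5, 6, 7, 3, 0]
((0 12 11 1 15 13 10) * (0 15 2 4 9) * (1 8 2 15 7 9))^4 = (0 2 13)(1 7 11)(4 10 12)(8 15 9) = [2, 7, 13, 3, 10, 5, 6, 11, 15, 8, 12, 1, 4, 0, 14, 9]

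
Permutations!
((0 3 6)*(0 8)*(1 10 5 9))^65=[3, 10, 2, 6, 4, 9, 8, 7, 0, 1, 5]=(0 3 6 8)(1 10 5 9)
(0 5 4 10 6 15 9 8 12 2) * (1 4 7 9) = (0 5 7 9 8 12 2)(1 4 10 6 15) = [5, 4, 0, 3, 10, 7, 15, 9, 12, 8, 6, 11, 2, 13, 14, 1]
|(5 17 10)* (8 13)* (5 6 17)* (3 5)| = 6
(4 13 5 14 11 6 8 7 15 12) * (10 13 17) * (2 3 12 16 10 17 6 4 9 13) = [0, 1, 3, 12, 6, 14, 8, 15, 7, 13, 2, 4, 9, 5, 11, 16, 10, 17] = (17)(2 3 12 9 13 5 14 11 4 6 8 7 15 16 10)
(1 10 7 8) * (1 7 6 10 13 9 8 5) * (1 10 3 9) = (1 13)(3 9 8 7 5 10 6) = [0, 13, 2, 9, 4, 10, 3, 5, 7, 8, 6, 11, 12, 1]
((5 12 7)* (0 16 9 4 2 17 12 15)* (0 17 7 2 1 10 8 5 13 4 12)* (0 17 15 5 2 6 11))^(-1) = [11, 4, 8, 3, 13, 5, 12, 2, 10, 16, 1, 6, 9, 7, 14, 15, 0, 17] = (17)(0 11 6 12 9 16)(1 4 13 7 2 8 10)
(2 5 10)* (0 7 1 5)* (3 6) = (0 7 1 5 10 2)(3 6) = [7, 5, 0, 6, 4, 10, 3, 1, 8, 9, 2]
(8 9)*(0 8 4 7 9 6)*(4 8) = (0 4 7 9 8 6) = [4, 1, 2, 3, 7, 5, 0, 9, 6, 8]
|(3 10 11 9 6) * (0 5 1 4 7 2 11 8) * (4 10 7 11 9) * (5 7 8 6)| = 10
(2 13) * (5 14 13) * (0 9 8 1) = (0 9 8 1)(2 5 14 13) = [9, 0, 5, 3, 4, 14, 6, 7, 1, 8, 10, 11, 12, 2, 13]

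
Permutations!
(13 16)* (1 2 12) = (1 2 12)(13 16) = [0, 2, 12, 3, 4, 5, 6, 7, 8, 9, 10, 11, 1, 16, 14, 15, 13]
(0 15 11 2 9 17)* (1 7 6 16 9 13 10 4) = (0 15 11 2 13 10 4 1 7 6 16 9 17) = [15, 7, 13, 3, 1, 5, 16, 6, 8, 17, 4, 2, 12, 10, 14, 11, 9, 0]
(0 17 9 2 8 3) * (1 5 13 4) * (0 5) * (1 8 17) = (0 1)(2 17 9)(3 5 13 4 8) = [1, 0, 17, 5, 8, 13, 6, 7, 3, 2, 10, 11, 12, 4, 14, 15, 16, 9]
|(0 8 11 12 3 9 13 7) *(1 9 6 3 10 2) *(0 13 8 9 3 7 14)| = 13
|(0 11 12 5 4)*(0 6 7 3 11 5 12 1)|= 8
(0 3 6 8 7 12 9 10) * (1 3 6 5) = [6, 3, 2, 5, 4, 1, 8, 12, 7, 10, 0, 11, 9] = (0 6 8 7 12 9 10)(1 3 5)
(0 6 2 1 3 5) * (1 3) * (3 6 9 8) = (0 9 8 3 5)(2 6) = [9, 1, 6, 5, 4, 0, 2, 7, 3, 8]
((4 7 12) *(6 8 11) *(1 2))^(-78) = (12) = [0, 1, 2, 3, 4, 5, 6, 7, 8, 9, 10, 11, 12]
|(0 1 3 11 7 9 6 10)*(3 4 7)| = 14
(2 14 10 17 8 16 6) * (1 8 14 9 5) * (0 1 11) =(0 1 8 16 6 2 9 5 11)(10 17 14) =[1, 8, 9, 3, 4, 11, 2, 7, 16, 5, 17, 0, 12, 13, 10, 15, 6, 14]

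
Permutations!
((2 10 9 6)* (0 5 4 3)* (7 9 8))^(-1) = (0 3 4 5)(2 6 9 7 8 10) = [3, 1, 6, 4, 5, 0, 9, 8, 10, 7, 2]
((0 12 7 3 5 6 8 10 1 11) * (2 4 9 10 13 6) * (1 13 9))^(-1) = (0 11 1 4 2 5 3 7 12)(6 13 10 9 8) = [11, 4, 5, 7, 2, 3, 13, 12, 6, 8, 9, 1, 0, 10]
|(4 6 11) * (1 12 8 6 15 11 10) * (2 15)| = 20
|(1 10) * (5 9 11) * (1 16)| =3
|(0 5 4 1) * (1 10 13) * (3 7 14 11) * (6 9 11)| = |(0 5 4 10 13 1)(3 7 14 6 9 11)| = 6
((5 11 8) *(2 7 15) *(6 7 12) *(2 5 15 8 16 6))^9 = (2 12)(5 16 7 15 11 6 8) = [0, 1, 12, 3, 4, 16, 8, 15, 5, 9, 10, 6, 2, 13, 14, 11, 7]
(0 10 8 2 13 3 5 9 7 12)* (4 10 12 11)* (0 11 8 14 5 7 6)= (0 12 11 4 10 14 5 9 6)(2 13 3 7 8)= [12, 1, 13, 7, 10, 9, 0, 8, 2, 6, 14, 4, 11, 3, 5]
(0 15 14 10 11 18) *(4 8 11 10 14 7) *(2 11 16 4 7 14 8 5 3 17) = [15, 1, 11, 17, 5, 3, 6, 7, 16, 9, 10, 18, 12, 13, 8, 14, 4, 2, 0] = (0 15 14 8 16 4 5 3 17 2 11 18)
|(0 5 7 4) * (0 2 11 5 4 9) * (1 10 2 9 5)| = |(0 4 9)(1 10 2 11)(5 7)| = 12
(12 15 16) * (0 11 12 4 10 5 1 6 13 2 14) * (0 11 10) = [10, 6, 14, 3, 0, 1, 13, 7, 8, 9, 5, 12, 15, 2, 11, 16, 4] = (0 10 5 1 6 13 2 14 11 12 15 16 4)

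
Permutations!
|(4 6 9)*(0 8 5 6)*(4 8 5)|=|(0 5 6 9 8 4)|=6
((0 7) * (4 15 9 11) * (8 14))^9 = (0 7)(4 15 9 11)(8 14) = [7, 1, 2, 3, 15, 5, 6, 0, 14, 11, 10, 4, 12, 13, 8, 9]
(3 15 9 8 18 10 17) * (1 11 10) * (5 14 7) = (1 11 10 17 3 15 9 8 18)(5 14 7) = [0, 11, 2, 15, 4, 14, 6, 5, 18, 8, 17, 10, 12, 13, 7, 9, 16, 3, 1]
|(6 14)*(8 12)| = 2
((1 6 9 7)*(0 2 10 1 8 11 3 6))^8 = (3 9 8)(6 7 11) = [0, 1, 2, 9, 4, 5, 7, 11, 3, 8, 10, 6]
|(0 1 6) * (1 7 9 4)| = |(0 7 9 4 1 6)| = 6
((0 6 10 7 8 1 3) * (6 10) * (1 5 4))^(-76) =(0 5)(1 7)(3 8)(4 10) =[5, 7, 2, 8, 10, 0, 6, 1, 3, 9, 4]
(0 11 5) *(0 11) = (5 11) = [0, 1, 2, 3, 4, 11, 6, 7, 8, 9, 10, 5]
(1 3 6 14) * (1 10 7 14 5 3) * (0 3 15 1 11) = (0 3 6 5 15 1 11)(7 14 10) = [3, 11, 2, 6, 4, 15, 5, 14, 8, 9, 7, 0, 12, 13, 10, 1]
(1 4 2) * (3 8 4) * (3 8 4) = (1 8 3 4 2) = [0, 8, 1, 4, 2, 5, 6, 7, 3]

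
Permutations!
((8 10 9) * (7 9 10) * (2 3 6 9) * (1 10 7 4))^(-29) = (1 8 6 2 10 4 9 3 7) = [0, 8, 10, 7, 9, 5, 2, 1, 6, 3, 4]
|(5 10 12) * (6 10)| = 4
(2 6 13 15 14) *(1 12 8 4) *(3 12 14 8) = [0, 14, 6, 12, 1, 5, 13, 7, 4, 9, 10, 11, 3, 15, 2, 8] = (1 14 2 6 13 15 8 4)(3 12)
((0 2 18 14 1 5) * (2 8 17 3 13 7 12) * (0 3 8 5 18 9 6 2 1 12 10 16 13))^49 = (0 5 3)(1 18 14 12)(2 9 6)(7 10 16 13)(8 17) = [5, 18, 9, 0, 4, 3, 2, 10, 17, 6, 16, 11, 1, 7, 12, 15, 13, 8, 14]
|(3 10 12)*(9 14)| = |(3 10 12)(9 14)| = 6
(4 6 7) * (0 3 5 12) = [3, 1, 2, 5, 6, 12, 7, 4, 8, 9, 10, 11, 0] = (0 3 5 12)(4 6 7)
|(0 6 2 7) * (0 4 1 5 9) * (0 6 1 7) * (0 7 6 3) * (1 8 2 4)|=8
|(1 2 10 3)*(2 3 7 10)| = 2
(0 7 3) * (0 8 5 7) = [0, 1, 2, 8, 4, 7, 6, 3, 5] = (3 8 5 7)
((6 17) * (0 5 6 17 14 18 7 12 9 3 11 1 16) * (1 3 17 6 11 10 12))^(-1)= (0 16 1 7 18 14 6 17 9 12 10 3 11 5)= [16, 7, 2, 11, 4, 0, 17, 18, 8, 12, 3, 5, 10, 13, 6, 15, 1, 9, 14]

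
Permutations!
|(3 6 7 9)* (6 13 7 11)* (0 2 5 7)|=14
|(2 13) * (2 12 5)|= 4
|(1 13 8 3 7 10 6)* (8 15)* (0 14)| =8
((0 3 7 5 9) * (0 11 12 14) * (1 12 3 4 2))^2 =(0 2 12)(1 14 4)(3 5 11 7 9) =[2, 14, 12, 5, 1, 11, 6, 9, 8, 3, 10, 7, 0, 13, 4]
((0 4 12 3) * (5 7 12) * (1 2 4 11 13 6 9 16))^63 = (0 12 5 2 16 6 11 3 7 4 1 9 13) = [12, 9, 16, 7, 1, 2, 11, 4, 8, 13, 10, 3, 5, 0, 14, 15, 6]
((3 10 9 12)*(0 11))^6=(3 9)(10 12)=[0, 1, 2, 9, 4, 5, 6, 7, 8, 3, 12, 11, 10]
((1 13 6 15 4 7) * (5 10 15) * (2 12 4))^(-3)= (1 12 10 13 4 15 6 7 2 5)= [0, 12, 5, 3, 15, 1, 7, 2, 8, 9, 13, 11, 10, 4, 14, 6]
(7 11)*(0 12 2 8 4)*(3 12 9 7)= (0 9 7 11 3 12 2 8 4)= [9, 1, 8, 12, 0, 5, 6, 11, 4, 7, 10, 3, 2]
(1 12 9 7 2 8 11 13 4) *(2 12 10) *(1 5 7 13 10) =(2 8 11 10)(4 5 7 12 9 13) =[0, 1, 8, 3, 5, 7, 6, 12, 11, 13, 2, 10, 9, 4]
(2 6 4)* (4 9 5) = (2 6 9 5 4) = [0, 1, 6, 3, 2, 4, 9, 7, 8, 5]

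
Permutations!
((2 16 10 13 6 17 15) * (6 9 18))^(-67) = [0, 1, 18, 3, 4, 5, 10, 7, 8, 2, 17, 11, 12, 15, 14, 9, 6, 13, 16] = (2 18 16 6 10 17 13 15 9)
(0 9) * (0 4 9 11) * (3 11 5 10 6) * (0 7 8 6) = (0 5 10)(3 11 7 8 6)(4 9) = [5, 1, 2, 11, 9, 10, 3, 8, 6, 4, 0, 7]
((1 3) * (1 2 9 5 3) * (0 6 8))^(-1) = [8, 1, 3, 5, 4, 9, 0, 7, 6, 2] = (0 8 6)(2 3 5 9)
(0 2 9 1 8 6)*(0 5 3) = (0 2 9 1 8 6 5 3) = [2, 8, 9, 0, 4, 3, 5, 7, 6, 1]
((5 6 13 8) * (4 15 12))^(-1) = (4 12 15)(5 8 13 6) = [0, 1, 2, 3, 12, 8, 5, 7, 13, 9, 10, 11, 15, 6, 14, 4]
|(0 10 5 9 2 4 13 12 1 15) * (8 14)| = |(0 10 5 9 2 4 13 12 1 15)(8 14)| = 10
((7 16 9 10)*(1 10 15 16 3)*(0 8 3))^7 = (0 8 3 1 10 7)(9 15 16) = [8, 10, 2, 1, 4, 5, 6, 0, 3, 15, 7, 11, 12, 13, 14, 16, 9]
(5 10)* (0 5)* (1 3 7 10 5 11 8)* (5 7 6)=[11, 3, 2, 6, 4, 7, 5, 10, 1, 9, 0, 8]=(0 11 8 1 3 6 5 7 10)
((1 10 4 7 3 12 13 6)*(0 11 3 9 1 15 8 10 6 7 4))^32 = (0 6 13)(1 12 10)(3 8 9)(7 11 15) = [6, 12, 2, 8, 4, 5, 13, 11, 9, 3, 1, 15, 10, 0, 14, 7]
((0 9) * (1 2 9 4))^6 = (0 4 1 2 9) = [4, 2, 9, 3, 1, 5, 6, 7, 8, 0]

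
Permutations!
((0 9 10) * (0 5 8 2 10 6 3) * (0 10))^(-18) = [8, 1, 5, 9, 4, 3, 0, 7, 10, 2, 6] = (0 8 10 6)(2 5 3 9)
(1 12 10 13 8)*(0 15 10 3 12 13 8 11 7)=[15, 13, 2, 12, 4, 5, 6, 0, 1, 9, 8, 7, 3, 11, 14, 10]=(0 15 10 8 1 13 11 7)(3 12)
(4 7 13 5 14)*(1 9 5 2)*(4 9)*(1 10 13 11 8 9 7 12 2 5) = [0, 4, 10, 3, 12, 14, 6, 11, 9, 1, 13, 8, 2, 5, 7] = (1 4 12 2 10 13 5 14 7 11 8 9)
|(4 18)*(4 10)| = 3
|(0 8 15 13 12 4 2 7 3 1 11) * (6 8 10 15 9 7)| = 14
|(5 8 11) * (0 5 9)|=|(0 5 8 11 9)|=5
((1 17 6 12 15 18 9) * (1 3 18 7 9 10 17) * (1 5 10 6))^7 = (18)(1 17 10 5) = [0, 17, 2, 3, 4, 1, 6, 7, 8, 9, 5, 11, 12, 13, 14, 15, 16, 10, 18]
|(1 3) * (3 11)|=3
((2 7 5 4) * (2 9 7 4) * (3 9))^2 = (2 3 7)(4 9 5) = [0, 1, 3, 7, 9, 4, 6, 2, 8, 5]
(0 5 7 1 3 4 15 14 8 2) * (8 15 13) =(0 5 7 1 3 4 13 8 2)(14 15) =[5, 3, 0, 4, 13, 7, 6, 1, 2, 9, 10, 11, 12, 8, 15, 14]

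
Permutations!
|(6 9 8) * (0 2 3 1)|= |(0 2 3 1)(6 9 8)|= 12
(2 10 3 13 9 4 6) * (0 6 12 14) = (0 6 2 10 3 13 9 4 12 14) = [6, 1, 10, 13, 12, 5, 2, 7, 8, 4, 3, 11, 14, 9, 0]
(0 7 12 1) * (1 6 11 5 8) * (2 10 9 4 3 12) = (0 7 2 10 9 4 3 12 6 11 5 8 1) = [7, 0, 10, 12, 3, 8, 11, 2, 1, 4, 9, 5, 6]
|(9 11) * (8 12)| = |(8 12)(9 11)| = 2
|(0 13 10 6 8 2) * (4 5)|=6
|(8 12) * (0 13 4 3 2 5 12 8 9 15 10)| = |(0 13 4 3 2 5 12 9 15 10)| = 10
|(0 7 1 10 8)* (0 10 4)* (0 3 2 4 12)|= |(0 7 1 12)(2 4 3)(8 10)|= 12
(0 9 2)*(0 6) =(0 9 2 6) =[9, 1, 6, 3, 4, 5, 0, 7, 8, 2]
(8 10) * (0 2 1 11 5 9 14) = (0 2 1 11 5 9 14)(8 10) = [2, 11, 1, 3, 4, 9, 6, 7, 10, 14, 8, 5, 12, 13, 0]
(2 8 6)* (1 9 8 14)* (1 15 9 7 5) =(1 7 5)(2 14 15 9 8 6) =[0, 7, 14, 3, 4, 1, 2, 5, 6, 8, 10, 11, 12, 13, 15, 9]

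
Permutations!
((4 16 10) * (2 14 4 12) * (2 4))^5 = [0, 1, 14, 3, 16, 5, 6, 7, 8, 9, 12, 11, 4, 13, 2, 15, 10] = (2 14)(4 16 10 12)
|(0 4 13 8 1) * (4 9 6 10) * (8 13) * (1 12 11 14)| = 10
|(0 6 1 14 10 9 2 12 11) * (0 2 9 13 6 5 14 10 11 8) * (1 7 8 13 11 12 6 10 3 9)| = |(0 5 14 12 13 10 11 2 6 7 8)(1 3 9)| = 33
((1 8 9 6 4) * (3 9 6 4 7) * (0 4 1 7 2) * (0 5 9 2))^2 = (0 7 2 9 8)(1 6 4 3 5) = [7, 6, 9, 5, 3, 1, 4, 2, 0, 8]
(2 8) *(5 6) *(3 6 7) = [0, 1, 8, 6, 4, 7, 5, 3, 2] = (2 8)(3 6 5 7)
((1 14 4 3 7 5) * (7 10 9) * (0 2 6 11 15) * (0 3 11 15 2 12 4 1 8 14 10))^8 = (15)(1 10 9 7 5 8 14) = [0, 10, 2, 3, 4, 8, 6, 5, 14, 7, 9, 11, 12, 13, 1, 15]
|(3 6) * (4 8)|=2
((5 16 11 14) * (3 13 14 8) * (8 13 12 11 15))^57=(3 13 16)(5 8 11)(12 14 15)=[0, 1, 2, 13, 4, 8, 6, 7, 11, 9, 10, 5, 14, 16, 15, 12, 3]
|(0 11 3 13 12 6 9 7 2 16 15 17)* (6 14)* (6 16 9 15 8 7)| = |(0 11 3 13 12 14 16 8 7 2 9 6 15 17)| = 14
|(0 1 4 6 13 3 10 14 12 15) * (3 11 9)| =12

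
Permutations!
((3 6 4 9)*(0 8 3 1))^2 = (0 3 4 1 8 6 9) = [3, 8, 2, 4, 1, 5, 9, 7, 6, 0]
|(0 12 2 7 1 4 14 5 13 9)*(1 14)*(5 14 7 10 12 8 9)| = |(14)(0 8 9)(1 4)(2 10 12)(5 13)| = 6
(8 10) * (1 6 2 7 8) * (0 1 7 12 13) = (0 1 6 2 12 13)(7 8 10) = [1, 6, 12, 3, 4, 5, 2, 8, 10, 9, 7, 11, 13, 0]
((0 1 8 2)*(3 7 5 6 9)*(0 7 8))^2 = (2 5 9 8 7 6 3) = [0, 1, 5, 2, 4, 9, 3, 6, 7, 8]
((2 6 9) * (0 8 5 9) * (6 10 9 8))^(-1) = (0 6)(2 9 10)(5 8) = [6, 1, 9, 3, 4, 8, 0, 7, 5, 10, 2]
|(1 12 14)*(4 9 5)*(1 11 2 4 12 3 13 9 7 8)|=12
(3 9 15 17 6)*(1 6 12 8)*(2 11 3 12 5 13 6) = (1 2 11 3 9 15 17 5 13 6 12 8) = [0, 2, 11, 9, 4, 13, 12, 7, 1, 15, 10, 3, 8, 6, 14, 17, 16, 5]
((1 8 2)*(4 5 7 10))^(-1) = (1 2 8)(4 10 7 5) = [0, 2, 8, 3, 10, 4, 6, 5, 1, 9, 7]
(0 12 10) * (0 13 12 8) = [8, 1, 2, 3, 4, 5, 6, 7, 0, 9, 13, 11, 10, 12] = (0 8)(10 13 12)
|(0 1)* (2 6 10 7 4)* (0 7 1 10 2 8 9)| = 14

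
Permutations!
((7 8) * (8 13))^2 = [0, 1, 2, 3, 4, 5, 6, 8, 13, 9, 10, 11, 12, 7] = (7 8 13)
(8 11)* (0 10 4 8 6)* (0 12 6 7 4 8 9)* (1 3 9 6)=(0 10 8 11 7 4 6 12 1 3 9)=[10, 3, 2, 9, 6, 5, 12, 4, 11, 0, 8, 7, 1]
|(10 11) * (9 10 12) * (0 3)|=|(0 3)(9 10 11 12)|=4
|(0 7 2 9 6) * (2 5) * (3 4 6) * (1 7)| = |(0 1 7 5 2 9 3 4 6)| = 9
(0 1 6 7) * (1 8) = (0 8 1 6 7) = [8, 6, 2, 3, 4, 5, 7, 0, 1]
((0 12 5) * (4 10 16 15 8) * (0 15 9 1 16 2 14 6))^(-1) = [6, 9, 10, 3, 8, 12, 14, 7, 15, 16, 4, 11, 0, 13, 2, 5, 1] = (0 6 14 2 10 4 8 15 5 12)(1 9 16)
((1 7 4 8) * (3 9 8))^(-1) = (1 8 9 3 4 7) = [0, 8, 2, 4, 7, 5, 6, 1, 9, 3]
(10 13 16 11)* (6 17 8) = (6 17 8)(10 13 16 11) = [0, 1, 2, 3, 4, 5, 17, 7, 6, 9, 13, 10, 12, 16, 14, 15, 11, 8]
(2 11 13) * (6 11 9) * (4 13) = (2 9 6 11 4 13) = [0, 1, 9, 3, 13, 5, 11, 7, 8, 6, 10, 4, 12, 2]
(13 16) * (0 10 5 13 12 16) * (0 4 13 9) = [10, 1, 2, 3, 13, 9, 6, 7, 8, 0, 5, 11, 16, 4, 14, 15, 12] = (0 10 5 9)(4 13)(12 16)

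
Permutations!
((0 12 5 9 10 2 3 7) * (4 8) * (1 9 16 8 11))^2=(0 5 8 11 9 2 7 12 16 4 1 10 3)=[5, 10, 7, 0, 1, 8, 6, 12, 11, 2, 3, 9, 16, 13, 14, 15, 4]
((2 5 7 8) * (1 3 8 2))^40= (1 3 8)(2 5 7)= [0, 3, 5, 8, 4, 7, 6, 2, 1]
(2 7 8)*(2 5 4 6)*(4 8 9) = (2 7 9 4 6)(5 8) = [0, 1, 7, 3, 6, 8, 2, 9, 5, 4]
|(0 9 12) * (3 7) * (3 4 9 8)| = |(0 8 3 7 4 9 12)| = 7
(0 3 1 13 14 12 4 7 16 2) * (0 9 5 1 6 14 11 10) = (0 3 6 14 12 4 7 16 2 9 5 1 13 11 10) = [3, 13, 9, 6, 7, 1, 14, 16, 8, 5, 0, 10, 4, 11, 12, 15, 2]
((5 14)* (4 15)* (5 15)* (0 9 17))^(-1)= (0 17 9)(4 15 14 5)= [17, 1, 2, 3, 15, 4, 6, 7, 8, 0, 10, 11, 12, 13, 5, 14, 16, 9]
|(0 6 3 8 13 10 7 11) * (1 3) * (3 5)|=10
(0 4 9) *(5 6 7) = (0 4 9)(5 6 7) = [4, 1, 2, 3, 9, 6, 7, 5, 8, 0]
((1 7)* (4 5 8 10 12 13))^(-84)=(13)=[0, 1, 2, 3, 4, 5, 6, 7, 8, 9, 10, 11, 12, 13]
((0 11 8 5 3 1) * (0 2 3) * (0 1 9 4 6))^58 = [4, 8, 5, 1, 3, 11, 9, 7, 0, 2, 10, 6] = (0 4 3 1 8)(2 5 11 6 9)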